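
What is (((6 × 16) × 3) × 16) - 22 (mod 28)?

22

6 × 16 = 96 ≡ 12 (mod 28)
12 × 3 = 36 ≡ 8 (mod 28)
8 × 16 = 128 ≡ 16 (mod 28)
16 - 22 = -6 ≡ 22 (mod 28)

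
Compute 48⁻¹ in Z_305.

197

305 = 6×48 + 17
48 = 2×17 + 14
17 = 1×14 + 3
14 = 4×3 + 2
3 = 1×2 + 1
2 = 2×1 + 0
gcd(48, 305) = 1, so the inverse exists.
Back-substitute for 1:
1 = 1×3 − 1×2
  = −1×14 + 5×3
  = 5×17 − 6×14
  = −6×48 + 17×17
  = 17×305 − 108×48
So 48⁻¹ ≡ −108 ≡ 197 (mod 305).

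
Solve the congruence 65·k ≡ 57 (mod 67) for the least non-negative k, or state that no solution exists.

gcd(65, 67) = 1, so a unique solution mod 67 exists.
65⁻¹ ≡ 33 (mod 67).
k ≡ 33·57 ≡ 5 (mod 67).

5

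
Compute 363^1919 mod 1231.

384

Compute successive squares:
1919 in binary is 11101111111, i.e. 1919 = 1024 + 512 + 256 + 64 + 32 + 16 + 8 + 4 + 2 + 1.
363^1 ≡ 363 (mod 1231)
363^2 ≡ 363^2 = 131769 ≡ 52 (mod 1231)
363^4 ≡ 52^2 = 2704 ≡ 242 (mod 1231)
363^8 ≡ 242^2 = 58564 ≡ 707 (mod 1231)
363^16 ≡ 707^2 = 499849 ≡ 63 (mod 1231)
363^32 ≡ 63^2 = 3969 ≡ 276 (mod 1231)
363^64 ≡ 276^2 = 76176 ≡ 1085 (mod 1231)
363^128 ≡ 1085^2 = 1177225 ≡ 389 (mod 1231)
363^256 ≡ 389^2 = 151321 ≡ 1139 (mod 1231)
363^512 ≡ 1139^2 = 1297321 ≡ 1078 (mod 1231)
363^1024 ≡ 1078^2 = 1162084 ≡ 20 (mod 1231)
363^1919 = 363^1024 · 363^512 · 363^256 · 363^64 · 363^32 · 363^16 · 363^8 · 363^4 · 363^2 · 363^1 ≡ 20 · 1078 · 1139 · 1085 · 276 · 63 · 707 · 242 · 52 · 363 (mod 1231).
Accumulate the product:
20 · 1078 = 21560 ≡ 633
633 · 1139 = 720987 ≡ 852
852 · 1085 = 924420 ≡ 1170
1170 · 276 = 322920 ≡ 398
398 · 63 = 25074 ≡ 454
454 · 707 = 320978 ≡ 918
918 · 242 = 222156 ≡ 576
576 · 52 = 29952 ≡ 408
408 · 363 = 148104 ≡ 384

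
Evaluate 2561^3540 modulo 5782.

1107

3540 in binary is 110111010100, i.e. 3540 = 2048 + 1024 + 256 + 128 + 64 + 16 + 4.
2561^1 ≡ 2561 (mod 5782)
2561^2 ≡ 2561^2 = 6558721 ≡ 1933 (mod 5782)
2561^4 ≡ 1933^2 = 3736489 ≡ 1317 (mod 5782)
2561^8 ≡ 1317^2 = 1734489 ≡ 5671 (mod 5782)
2561^16 ≡ 5671^2 = 32160241 ≡ 757 (mod 5782)
2561^32 ≡ 757^2 = 573049 ≡ 631 (mod 5782)
2561^64 ≡ 631^2 = 398161 ≡ 4985 (mod 5782)
2561^128 ≡ 4985^2 = 24850225 ≡ 4971 (mod 5782)
2561^256 ≡ 4971^2 = 24710841 ≡ 4355 (mod 5782)
2561^512 ≡ 4355^2 = 18966025 ≡ 1065 (mod 5782)
2561^1024 ≡ 1065^2 = 1134225 ≡ 953 (mod 5782)
2561^2048 ≡ 953^2 = 908209 ≡ 435 (mod 5782)
2561^3540 = 2561^2048 × 2561^1024 × 2561^256 × 2561^128 × 2561^64 × 2561^16 × 2561^4 ≡ 435 × 953 × 4355 × 4971 × 4985 × 757 × 1317 (mod 5782).
Accumulate the product:
435 × 953 = 414555 ≡ 4033
4033 × 4355 = 17563715 ≡ 3781
3781 × 4971 = 18795351 ≡ 3851
3851 × 4985 = 19197235 ≡ 995
995 × 757 = 753215 ≡ 1555
1555 × 1317 = 2047935 ≡ 1107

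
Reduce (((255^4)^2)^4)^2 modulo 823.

(255)^4 ≡ 64 (mod 823)
(64)^2 ≡ 804 (mod 823)
(804)^4 ≡ 287 (mod 823)
(287)^2 ≡ 69 (mod 823)

69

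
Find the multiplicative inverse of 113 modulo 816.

65

Apply the Euclidean algorithm and back-substitute:
816 = 7·113 + 25
113 = 4·25 + 13
25 = 1·13 + 12
13 = 1·12 + 1
12 = 12·1 + 0
gcd(113, 816) = 1, so the inverse exists.
Bézout: 1 = −9·816 + 65·113.
So 113⁻¹ ≡ 65 (mod 816).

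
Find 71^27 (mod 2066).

721

27 in binary is 11011, i.e. 27 = 16 + 8 + 2 + 1.
71^1 ≡ 71 (mod 2066)
71^2 ≡ 71^2 = 5041 ≡ 909 (mod 2066)
71^4 ≡ 909^2 = 826281 ≡ 1947 (mod 2066)
71^8 ≡ 1947^2 = 3790809 ≡ 1765 (mod 2066)
71^16 ≡ 1765^2 = 3115225 ≡ 1763 (mod 2066)
71^27 = 71^16 · 71^8 · 71^2 · 71^1 ≡ 1763 · 1765 · 909 · 71 (mod 2066).
Accumulate the product:
1763 · 1765 = 3111695 ≡ 299
299 · 909 = 271791 ≡ 1145
1145 · 71 = 81295 ≡ 721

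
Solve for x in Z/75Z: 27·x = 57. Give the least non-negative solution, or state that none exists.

gcd(27, 75) = 3, and 3 | 57, so solutions exist.
Divide through by 3: 9·x = 19 (mod 25).
9⁻¹ ≡ 14 (mod 25).
x ≡ 14·19 ≡ 16 (mod 25).
The smallest non-negative solution is x = 16.

16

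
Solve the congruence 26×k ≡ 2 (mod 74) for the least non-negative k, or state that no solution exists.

gcd(26, 74) = 2, and 2 | 2, so solutions exist.
Divide through by 2: 13×k = 1 (mod 37).
13⁻¹ ≡ 20 (mod 37).
k ≡ 20×1 ≡ 20 (mod 37).
The smallest non-negative solution is k = 20.

20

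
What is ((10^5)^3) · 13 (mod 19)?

(10)^5 ≡ 3 (mod 19)
(3)^3 ≡ 8 (mod 19)
8 · 13 = 104 ≡ 9 (mod 19)

9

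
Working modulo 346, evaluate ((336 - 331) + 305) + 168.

336 - 331 = 5
5 + 305 = 310
310 + 168 = 478 ≡ 132 (mod 346)

132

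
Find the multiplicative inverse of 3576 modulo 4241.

2940

By the extended Euclidean algorithm:
4241 = 1*3576 + 665
3576 = 5*665 + 251
665 = 2*251 + 163
251 = 1*163 + 88
163 = 1*88 + 75
88 = 1*75 + 13
75 = 5*13 + 10
13 = 1*10 + 3
10 = 3*3 + 1
3 = 3*1 + 0
gcd(3576, 4241) = 1, so the inverse exists.
Bézout: 1 = 1097*4241 − 1301*3576.
So 3576⁻¹ ≡ −1301 ≡ 2940 (mod 4241).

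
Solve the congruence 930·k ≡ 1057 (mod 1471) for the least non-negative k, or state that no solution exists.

gcd(930, 1471) = 1, so a unique solution mod 1471 exists.
930⁻¹ ≡ 900 (mod 1471).
k ≡ 900·1057 ≡ 1034 (mod 1471).

1034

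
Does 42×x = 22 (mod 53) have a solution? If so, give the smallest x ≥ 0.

gcd(42, 53) = 1, so a unique solution mod 53 exists.
42⁻¹ ≡ 24 (mod 53).
x ≡ 24×22 ≡ 51 (mod 53).

51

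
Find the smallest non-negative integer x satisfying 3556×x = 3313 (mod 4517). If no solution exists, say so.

711

gcd(3556, 4517) = 1, so a unique solution mod 4517 exists.
3556⁻¹ ≡ 3027 (mod 4517).
x ≡ 3027×3313 ≡ 711 (mod 4517).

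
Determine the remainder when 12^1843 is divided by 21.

By square-and-multiply:
12^1 ≡ 12 (mod 21)
12^2 ≡ 12^2 = 144 ≡ 18 (mod 21)
12^4 ≡ 18^2 = 324 ≡ 9 (mod 21)
12^8 ≡ 9^2 = 81 ≡ 18 (mod 21)
12^16 ≡ 18^2 = 324 ≡ 9 (mod 21)
12^32 ≡ 9^2 = 81 ≡ 18 (mod 21)
12^64 ≡ 18^2 = 324 ≡ 9 (mod 21)
12^128 ≡ 9^2 = 81 ≡ 18 (mod 21)
12^256 ≡ 18^2 = 324 ≡ 9 (mod 21)
12^512 ≡ 9^2 = 81 ≡ 18 (mod 21)
12^1024 ≡ 18^2 = 324 ≡ 9 (mod 21)
12^1843 = 12^1024 · 12^512 · 12^256 · 12^32 · 12^16 · 12^2 · 12^1 ≡ 9 · 18 · 9 · 18 · 9 · 18 · 12 (mod 21).
Accumulate the product:
9 · 18 = 162 ≡ 15
15 · 9 = 135 ≡ 9
9 · 18 = 162 ≡ 15
15 · 9 = 135 ≡ 9
9 · 18 = 162 ≡ 15
15 · 12 = 180 ≡ 12

12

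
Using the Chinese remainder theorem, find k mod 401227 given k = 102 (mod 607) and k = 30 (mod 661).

607⁻¹ mod 661: 607*306 ≡ 1 (mod 661), so 607⁻¹ ≡ 306.
k = 102 + 607*((30 − 102)*306 mod 661) = 102 + 607*442 = 268396.
Check: 268396 mod 607 = 102, 268396 mod 661 = 30. ✓

268396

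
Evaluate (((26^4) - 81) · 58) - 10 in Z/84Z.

(26)^4 ≡ 16 (mod 84)
16 - 81 = -65 ≡ 19 (mod 84)
19 · 58 = 1102 ≡ 10 (mod 84)
10 - 10 = 0

0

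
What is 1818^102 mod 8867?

1818^1 ≡ 1818 (mod 8867)
1818^2 ≡ 1818^2 = 3305124 ≡ 6600 (mod 8867)
1818^4 ≡ 6600^2 = 43560000 ≡ 5296 (mod 8867)
1818^8 ≡ 5296^2 = 28047616 ≡ 1295 (mod 8867)
1818^16 ≡ 1295^2 = 1677025 ≡ 1162 (mod 8867)
1818^32 ≡ 1162^2 = 1350244 ≡ 2460 (mod 8867)
1818^64 ≡ 2460^2 = 6051600 ≡ 4306 (mod 8867)
1818^102 = 1818^64 · 1818^32 · 1818^4 · 1818^2 ≡ 4306 · 2460 · 5296 · 6600 (mod 8867).
Accumulate the product:
4306 · 2460 = 10592760 ≡ 5562
5562 · 5296 = 29456352 ≡ 178
178 · 6600 = 1174800 ≡ 4356

4356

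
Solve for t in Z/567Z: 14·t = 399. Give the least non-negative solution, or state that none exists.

gcd(14, 567) = 7, and 7 | 399, so solutions exist.
Divide through by 7: 2·t mod 81 = 57.
2⁻¹ ≡ 41 (mod 81).
t ≡ 41·57 ≡ 69 (mod 81).
The smallest non-negative solution is t = 69.

69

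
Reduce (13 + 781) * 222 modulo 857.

583

13 + 781 = 794
794 * 222 = 176268 ≡ 583 (mod 857)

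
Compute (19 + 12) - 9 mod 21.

1

19 + 12 = 31 ≡ 10 (mod 21)
10 - 9 = 1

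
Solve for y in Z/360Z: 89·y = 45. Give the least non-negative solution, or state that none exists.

45

gcd(89, 360) = 1, so a unique solution mod 360 exists.
89⁻¹ ≡ 89 (mod 360).
y ≡ 89·45 ≡ 45 (mod 360).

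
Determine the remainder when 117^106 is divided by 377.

117

106 in binary is 1101010, i.e. 106 = 64 + 32 + 8 + 2.
117^1 ≡ 117 (mod 377)
117^2 ≡ 117^2 = 13689 ≡ 117 (mod 377)
117^4 ≡ 117^2 = 13689 ≡ 117 (mod 377)
117^8 ≡ 117^2 = 13689 ≡ 117 (mod 377)
117^16 ≡ 117^2 = 13689 ≡ 117 (mod 377)
117^32 ≡ 117^2 = 13689 ≡ 117 (mod 377)
117^64 ≡ 117^2 = 13689 ≡ 117 (mod 377)
117^106 = 117^64 · 117^32 · 117^8 · 117^2 ≡ 117 · 117 · 117 · 117 (mod 377).
Accumulate the product:
117 · 117 = 13689 ≡ 117
117 · 117 = 13689 ≡ 117
117 · 117 = 13689 ≡ 117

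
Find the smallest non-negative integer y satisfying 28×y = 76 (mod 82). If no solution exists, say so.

32

gcd(28, 82) = 2, and 2 | 76, so solutions exist.
Divide through by 2: 14×y mod 41 = 38.
14⁻¹ ≡ 3 (mod 41).
y ≡ 3×38 ≡ 32 (mod 41).
The smallest non-negative solution is y = 32.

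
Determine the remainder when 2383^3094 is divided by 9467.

8931

By square-and-multiply:
3094 in binary is 110000010110, i.e. 3094 = 2048 + 1024 + 16 + 4 + 2.
2383^1 ≡ 2383 (mod 9467)
2383^2 ≡ 2383^2 = 5678689 ≡ 7956 (mod 9467)
2383^4 ≡ 7956^2 = 63297936 ≡ 1574 (mod 9467)
2383^8 ≡ 1574^2 = 2477476 ≡ 6589 (mod 9467)
2383^16 ≡ 6589^2 = 43414921 ≡ 8726 (mod 9467)
2383^32 ≡ 8726^2 = 76143076 ≡ 9462 (mod 9467)
2383^64 ≡ 9462^2 = 89529444 ≡ 25 (mod 9467)
2383^128 ≡ 25^2 = 625 (mod 9467)
2383^256 ≡ 625^2 = 390625 ≡ 2478 (mod 9467)
2383^512 ≡ 2478^2 = 6140484 ≡ 5868 (mod 9467)
2383^1024 ≡ 5868^2 = 34433424 ≡ 1945 (mod 9467)
2383^2048 ≡ 1945^2 = 3783025 ≡ 5692 (mod 9467)
2383^3094 = 2383^2048 · 2383^1024 · 2383^16 · 2383^4 · 2383^2 ≡ 5692 · 1945 · 8726 · 1574 · 7956 (mod 9467).
Accumulate the product:
5692 · 1945 = 11070940 ≡ 4017
4017 · 8726 = 35052342 ≡ 5508
5508 · 1574 = 8669592 ≡ 7287
7287 · 7956 = 57975372 ≡ 8931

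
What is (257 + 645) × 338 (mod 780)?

257 + 645 = 902 ≡ 122 (mod 780)
122 × 338 = 41236 ≡ 676 (mod 780)

676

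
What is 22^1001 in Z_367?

1001 in binary is 1111101001, i.e. 1001 = 512 + 256 + 128 + 64 + 32 + 8 + 1.
22^1 ≡ 22 (mod 367)
22^2 ≡ 22^2 = 484 ≡ 117 (mod 367)
22^4 ≡ 117^2 = 13689 ≡ 110 (mod 367)
22^8 ≡ 110^2 = 12100 ≡ 356 (mod 367)
22^16 ≡ 356^2 = 126736 ≡ 121 (mod 367)
22^32 ≡ 121^2 = 14641 ≡ 328 (mod 367)
22^64 ≡ 328^2 = 107584 ≡ 53 (mod 367)
22^128 ≡ 53^2 = 2809 ≡ 240 (mod 367)
22^256 ≡ 240^2 = 57600 ≡ 348 (mod 367)
22^512 ≡ 348^2 = 121104 ≡ 361 (mod 367)
22^1001 = 22^512 · 22^256 · 22^128 · 22^64 · 22^32 · 22^8 · 22^1 ≡ 361 · 348 · 240 · 53 · 328 · 356 · 22 (mod 367).
Accumulate the product:
361 · 348 = 125628 ≡ 114
114 · 240 = 27360 ≡ 202
202 · 53 = 10706 ≡ 63
63 · 328 = 20664 ≡ 112
112 · 356 = 39872 ≡ 236
236 · 22 = 5192 ≡ 54

54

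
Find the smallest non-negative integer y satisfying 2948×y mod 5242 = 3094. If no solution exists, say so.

1340

gcd(2948, 5242) = 2, and 2 | 3094, so solutions exist.
Divide through by 2: 1474×y ≡ 1547 (mod 2621).
1474⁻¹ ≡ 521 (mod 2621).
y ≡ 521×1547 ≡ 1340 (mod 2621).
The smallest non-negative solution is y = 1340.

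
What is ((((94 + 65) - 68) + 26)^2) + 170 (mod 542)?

309

94 + 65 = 159
159 - 68 = 91
91 + 26 = 117
(117)^2 ≡ 139 (mod 542)
139 + 170 = 309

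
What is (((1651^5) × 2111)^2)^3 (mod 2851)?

444

(1651)^5 ≡ 515 (mod 2851)
515 × 2111 = 1087165 ≡ 934 (mod 2851)
(934)^2 ≡ 2801 (mod 2851)
(2801)^3 ≡ 444 (mod 2851)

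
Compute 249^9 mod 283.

279

9 in binary is 1001, i.e. 9 = 8 + 1.
249^1 ≡ 249 (mod 283)
249^2 ≡ 249^2 = 62001 ≡ 24 (mod 283)
249^4 ≡ 24^2 = 576 ≡ 10 (mod 283)
249^8 ≡ 10^2 = 100 (mod 283)
249^9 = 249^8 × 249^1 ≡ 100 × 249 (mod 283).
100 × 249 = 24900 ≡ 279 (mod 283).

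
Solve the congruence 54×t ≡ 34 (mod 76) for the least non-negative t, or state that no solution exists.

33

gcd(54, 76) = 2, and 2 | 34, so solutions exist.
Divide through by 2: 27×t ≡ 17 (mod 38).
27⁻¹ ≡ 31 (mod 38).
t ≡ 31×17 ≡ 33 (mod 38).
The smallest non-negative solution is t = 33.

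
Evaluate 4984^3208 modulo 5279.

325

Compute successive squares:
3208 in binary is 110010001000, i.e. 3208 = 2048 + 1024 + 128 + 8.
4984^1 ≡ 4984 (mod 5279)
4984^2 ≡ 4984^2 = 24840256 ≡ 2561 (mod 5279)
4984^4 ≡ 2561^2 = 6558721 ≡ 2203 (mod 5279)
4984^8 ≡ 2203^2 = 4853209 ≡ 1808 (mod 5279)
4984^16 ≡ 1808^2 = 3268864 ≡ 1163 (mod 5279)
4984^32 ≡ 1163^2 = 1352569 ≡ 1145 (mod 5279)
4984^64 ≡ 1145^2 = 1311025 ≡ 1833 (mod 5279)
4984^128 ≡ 1833^2 = 3359889 ≡ 2445 (mod 5279)
4984^256 ≡ 2445^2 = 5978025 ≡ 2197 (mod 5279)
4984^512 ≡ 2197^2 = 4826809 ≡ 1803 (mod 5279)
4984^1024 ≡ 1803^2 = 3250809 ≡ 4224 (mod 5279)
4984^2048 ≡ 4224^2 = 17842176 ≡ 4435 (mod 5279)
4984^3208 = 4984^2048 · 4984^1024 · 4984^128 · 4984^8 ≡ 4435 · 4224 · 2445 · 1808 (mod 5279).
Accumulate the product:
4435 · 4224 = 18733440 ≡ 3548
3548 · 2445 = 8674860 ≡ 1463
1463 · 1808 = 2645104 ≡ 325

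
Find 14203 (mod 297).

244

14203 = 47·297 + 244, so 14203 ≡ 244 (mod 297).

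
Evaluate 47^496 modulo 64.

Compute successive squares:
496 in binary is 111110000, i.e. 496 = 256 + 128 + 64 + 32 + 16.
47^1 ≡ 47 (mod 64)
47^2 ≡ 47^2 = 2209 ≡ 33 (mod 64)
47^4 ≡ 33^2 = 1089 ≡ 1 (mod 64)
47^8 ≡ 1^2 = 1 (mod 64)
47^16 ≡ 1^2 = 1 (mod 64)
47^32 ≡ 1^2 = 1 (mod 64)
47^64 ≡ 1^2 = 1 (mod 64)
47^128 ≡ 1^2 = 1 (mod 64)
47^256 ≡ 1^2 = 1 (mod 64)
47^496 = 47^256 * 47^128 * 47^64 * 47^32 * 47^16 ≡ 1 * 1 * 1 * 1 * 1 (mod 64).
Accumulate the product:
1 * 1 = 1
1 * 1 = 1
1 * 1 = 1
1 * 1 = 1

1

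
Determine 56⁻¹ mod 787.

Run the extended Euclidean algorithm:
787 = 14*56 + 3
56 = 18*3 + 2
3 = 1*2 + 1
2 = 2*1 + 0
gcd(56, 787) = 1, so the inverse exists.
Bézout: 1 = 19*787 − 267*56.
So 56⁻¹ ≡ −267 ≡ 520 (mod 787).

520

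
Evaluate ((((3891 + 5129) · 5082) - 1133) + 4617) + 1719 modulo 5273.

1381

3891 + 5129 = 9020 ≡ 3747 (mod 5273)
3747 · 5082 = 19042254 ≡ 1451 (mod 5273)
1451 - 1133 = 318
318 + 4617 = 4935
4935 + 1719 = 6654 ≡ 1381 (mod 5273)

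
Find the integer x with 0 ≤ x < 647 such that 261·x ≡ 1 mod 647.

471

647 = 2·261 + 125
261 = 2·125 + 11
125 = 11·11 + 4
11 = 2·4 + 3
4 = 1·3 + 1
3 = 3·1 + 0
gcd(261, 647) = 1, so the inverse exists.
Bézout: 1 = 71·647 − 176·261.
So 261⁻¹ ≡ −176 ≡ 471 (mod 647).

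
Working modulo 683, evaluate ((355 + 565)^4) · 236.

344

355 + 565 = 920 ≡ 237 (mod 683)
(237)^4 ≡ 615 (mod 683)
615 · 236 = 145140 ≡ 344 (mod 683)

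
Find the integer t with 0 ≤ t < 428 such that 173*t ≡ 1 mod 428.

381

Apply the Euclidean algorithm and back-substitute:
428 = 2·173 + 82
173 = 2·82 + 9
82 = 9·9 + 1
9 = 9·1 + 0
gcd(173, 428) = 1, so the inverse exists.
Back-substitute for 1:
1 = 1·82 − 9·9
  = −9·173 + 19·82
  = 19·428 − 47·173
So 173⁻¹ ≡ −47 ≡ 381 (mod 428).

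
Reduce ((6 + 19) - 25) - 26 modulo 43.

6 + 19 = 25
25 - 25 = 0
0 - 26 = -26 ≡ 17 (mod 43)

17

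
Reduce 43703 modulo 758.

43703 = 57×758 + 497, so 43703 ≡ 497 (mod 758).

497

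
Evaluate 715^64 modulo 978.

715^1 ≡ 715 (mod 978)
715^2 ≡ 715^2 = 511225 ≡ 709 (mod 978)
715^4 ≡ 709^2 = 502681 ≡ 967 (mod 978)
715^8 ≡ 967^2 = 935089 ≡ 121 (mod 978)
715^16 ≡ 121^2 = 14641 ≡ 949 (mod 978)
715^32 ≡ 949^2 = 900601 ≡ 841 (mod 978)
715^64 ≡ 841^2 = 707281 ≡ 187 (mod 978)
So 715^64 ≡ 187 (mod 978).

187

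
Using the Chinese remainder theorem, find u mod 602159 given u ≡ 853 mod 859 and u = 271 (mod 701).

317824

859⁻¹ mod 701: 859·386 ≡ 1 (mod 701), so 859⁻¹ ≡ 386.
u = 853 + 859·((271 − 853)·386 mod 701) = 853 + 859·369 = 317824.
Check: 317824 mod 859 = 853, 317824 mod 701 = 271. ✓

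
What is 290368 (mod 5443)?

1889

290368 = 53×5443 + 1889, so 290368 ≡ 1889 (mod 5443).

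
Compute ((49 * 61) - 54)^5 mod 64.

23

49 * 61 = 2989 ≡ 45 (mod 64)
45 - 54 = -9 ≡ 55 (mod 64)
(55)^5 ≡ 23 (mod 64)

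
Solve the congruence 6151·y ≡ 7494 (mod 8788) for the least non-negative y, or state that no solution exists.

gcd(6151, 8788) = 1, so a unique solution mod 8788 exists.
6151⁻¹ ≡ 1463 (mod 8788).
y ≡ 1463·7494 ≡ 5086 (mod 8788).

5086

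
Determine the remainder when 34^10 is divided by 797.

Compute successive squares:
10 in binary is 1010, i.e. 10 = 8 + 2.
34^1 ≡ 34 (mod 797)
34^2 ≡ 34^2 = 1156 ≡ 359 (mod 797)
34^4 ≡ 359^2 = 128881 ≡ 564 (mod 797)
34^8 ≡ 564^2 = 318096 ≡ 93 (mod 797)
34^10 = 34^8 · 34^2 ≡ 93 · 359 (mod 797).
93 · 359 = 33387 ≡ 710 (mod 797).

710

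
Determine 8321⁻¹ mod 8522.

4155

By the extended Euclidean algorithm:
8522 = 1·8321 + 201
8321 = 41·201 + 80
201 = 2·80 + 41
80 = 1·41 + 39
41 = 1·39 + 2
39 = 19·2 + 1
2 = 2·1 + 0
gcd(8321, 8522) = 1, so the inverse exists.
Bézout: 1 = −4057·8522 + 4155·8321.
So 8321⁻¹ ≡ 4155 (mod 8522).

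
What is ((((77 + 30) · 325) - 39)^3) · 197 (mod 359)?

277

77 + 30 = 107
107 · 325 = 34775 ≡ 311 (mod 359)
311 - 39 = 272
(272)^3 ≡ 262 (mod 359)
262 · 197 = 51614 ≡ 277 (mod 359)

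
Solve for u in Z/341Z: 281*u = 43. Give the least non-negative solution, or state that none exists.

gcd(281, 341) = 1, so a unique solution mod 341 exists.
281⁻¹ ≡ 233 (mod 341).
u ≡ 233*43 ≡ 130 (mod 341).

130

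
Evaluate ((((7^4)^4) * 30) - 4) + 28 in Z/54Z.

18

(7)^4 ≡ 25 (mod 54)
(25)^4 ≡ 43 (mod 54)
43 * 30 = 1290 ≡ 48 (mod 54)
48 - 4 = 44
44 + 28 = 72 ≡ 18 (mod 54)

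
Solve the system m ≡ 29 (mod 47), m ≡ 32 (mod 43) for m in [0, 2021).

47⁻¹ mod 43: 47*11 ≡ 1 (mod 43), so 47⁻¹ ≡ 11.
m = 29 + 47*((32 − 29)*11 mod 43) = 29 + 47*33 = 1580.

1580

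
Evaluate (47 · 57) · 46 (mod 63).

6

47 · 57 = 2679 ≡ 33 (mod 63)
33 · 46 = 1518 ≡ 6 (mod 63)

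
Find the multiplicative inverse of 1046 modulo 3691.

Run the extended Euclidean algorithm:
3691 = 3*1046 + 553
1046 = 1*553 + 493
553 = 1*493 + 60
493 = 8*60 + 13
60 = 4*13 + 8
13 = 1*8 + 5
8 = 1*5 + 3
5 = 1*3 + 2
3 = 1*2 + 1
2 = 2*1 + 0
gcd(1046, 3691) = 1, so the inverse exists.
Bézout: 1 = 401*3691 − 1415*1046.
So 1046⁻¹ ≡ −1415 ≡ 2276 (mod 3691).

2276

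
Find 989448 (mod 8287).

989448 = 119×8287 + 3295, so 989448 ≡ 3295 (mod 8287).

3295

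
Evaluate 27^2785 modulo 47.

Using repeated squaring:
2785 in binary is 101011100001, i.e. 2785 = 2048 + 512 + 128 + 64 + 32 + 1.
27^1 ≡ 27 (mod 47)
27^2 ≡ 27^2 = 729 ≡ 24 (mod 47)
27^4 ≡ 24^2 = 576 ≡ 12 (mod 47)
27^8 ≡ 12^2 = 144 ≡ 3 (mod 47)
27^16 ≡ 3^2 = 9 (mod 47)
27^32 ≡ 9^2 = 81 ≡ 34 (mod 47)
27^64 ≡ 34^2 = 1156 ≡ 28 (mod 47)
27^128 ≡ 28^2 = 784 ≡ 32 (mod 47)
27^256 ≡ 32^2 = 1024 ≡ 37 (mod 47)
27^512 ≡ 37^2 = 1369 ≡ 6 (mod 47)
27^1024 ≡ 6^2 = 36 (mod 47)
27^2048 ≡ 36^2 = 1296 ≡ 27 (mod 47)
27^2785 = 27^2048 × 27^512 × 27^128 × 27^64 × 27^32 × 27^1 ≡ 27 × 6 × 32 × 28 × 34 × 27 (mod 47).
Accumulate the product:
27 × 6 = 162 ≡ 21
21 × 32 = 672 ≡ 14
14 × 28 = 392 ≡ 16
16 × 34 = 544 ≡ 27
27 × 27 = 729 ≡ 24

24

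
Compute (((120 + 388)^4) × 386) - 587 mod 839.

120 + 388 = 508
(508)^4 ≡ 288 (mod 839)
288 × 386 = 111168 ≡ 420 (mod 839)
420 - 587 = -167 ≡ 672 (mod 839)

672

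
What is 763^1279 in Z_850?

127

Compute successive squares:
1279 in binary is 10011111111, i.e. 1279 = 1024 + 128 + 64 + 32 + 16 + 8 + 4 + 2 + 1.
763^1 ≡ 763 (mod 850)
763^2 ≡ 763^2 = 582169 ≡ 769 (mod 850)
763^4 ≡ 769^2 = 591361 ≡ 611 (mod 850)
763^8 ≡ 611^2 = 373321 ≡ 171 (mod 850)
763^16 ≡ 171^2 = 29241 ≡ 341 (mod 850)
763^32 ≡ 341^2 = 116281 ≡ 681 (mod 850)
763^64 ≡ 681^2 = 463761 ≡ 511 (mod 850)
763^128 ≡ 511^2 = 261121 ≡ 171 (mod 850)
763^256 ≡ 171^2 = 29241 ≡ 341 (mod 850)
763^512 ≡ 341^2 = 116281 ≡ 681 (mod 850)
763^1024 ≡ 681^2 = 463761 ≡ 511 (mod 850)
763^1279 = 763^1024 · 763^128 · 763^64 · 763^32 · 763^16 · 763^8 · 763^4 · 763^2 · 763^1 ≡ 511 · 171 · 511 · 681 · 341 · 171 · 611 · 769 · 763 (mod 850).
Accumulate the product:
511 · 171 = 87381 ≡ 681
681 · 511 = 347991 ≡ 341
341 · 681 = 232221 ≡ 171
171 · 341 = 58311 ≡ 511
511 · 171 = 87381 ≡ 681
681 · 611 = 416091 ≡ 441
441 · 769 = 339129 ≡ 829
829 · 763 = 632527 ≡ 127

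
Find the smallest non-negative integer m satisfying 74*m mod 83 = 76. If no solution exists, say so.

10

gcd(74, 83) = 1, so a unique solution mod 83 exists.
74⁻¹ ≡ 46 (mod 83).
m ≡ 46*76 ≡ 10 (mod 83).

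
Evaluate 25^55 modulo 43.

Compute successive squares:
55 in binary is 110111, i.e. 55 = 32 + 16 + 4 + 2 + 1.
25^1 ≡ 25 (mod 43)
25^2 ≡ 25^2 = 625 ≡ 23 (mod 43)
25^4 ≡ 23^2 = 529 ≡ 13 (mod 43)
25^8 ≡ 13^2 = 169 ≡ 40 (mod 43)
25^16 ≡ 40^2 = 1600 ≡ 9 (mod 43)
25^32 ≡ 9^2 = 81 ≡ 38 (mod 43)
25^55 = 25^32 × 25^16 × 25^4 × 25^2 × 25^1 ≡ 38 × 9 × 13 × 23 × 25 (mod 43).
Accumulate the product:
38 × 9 = 342 ≡ 41
41 × 13 = 533 ≡ 17
17 × 23 = 391 ≡ 4
4 × 25 = 100 ≡ 14

14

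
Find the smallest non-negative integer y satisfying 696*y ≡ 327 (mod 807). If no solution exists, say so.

gcd(696, 807) = 3, and 3 | 327, so solutions exist.
Divide through by 3: 232*y = 109 (mod 269).
232⁻¹ ≡ 189 (mod 269).
y ≡ 189*109 ≡ 157 (mod 269).
The smallest non-negative solution is y = 157.

157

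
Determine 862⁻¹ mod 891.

553

Apply the Euclidean algorithm and back-substitute:
891 = 1*862 + 29
862 = 29*29 + 21
29 = 1*21 + 8
21 = 2*8 + 5
8 = 1*5 + 3
5 = 1*3 + 2
3 = 1*2 + 1
2 = 2*1 + 0
gcd(862, 891) = 1, so the inverse exists.
Back-substitute for 1:
1 = 1*3 − 1*2
  = −1*5 + 2*3
  = 2*8 − 3*5
  = −3*21 + 8*8
  = 8*29 − 11*21
  = −11*862 + 327*29
  = 327*891 − 338*862
So 862⁻¹ ≡ −338 ≡ 553 (mod 891).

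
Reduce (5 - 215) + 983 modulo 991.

773

5 - 215 = -210 ≡ 781 (mod 991)
781 + 983 = 1764 ≡ 773 (mod 991)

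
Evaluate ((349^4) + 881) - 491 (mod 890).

121

(349)^4 ≡ 621 (mod 890)
621 + 881 = 1502 ≡ 612 (mod 890)
612 - 491 = 121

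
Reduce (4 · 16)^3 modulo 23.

4 · 16 = 64 ≡ 18 (mod 23)
(18)^3 ≡ 13 (mod 23)

13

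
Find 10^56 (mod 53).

Compute successive squares:
10^1 ≡ 10 (mod 53)
10^2 ≡ 10^2 = 100 ≡ 47 (mod 53)
10^4 ≡ 47^2 = 2209 ≡ 36 (mod 53)
10^8 ≡ 36^2 = 1296 ≡ 24 (mod 53)
10^16 ≡ 24^2 = 576 ≡ 46 (mod 53)
10^32 ≡ 46^2 = 2116 ≡ 49 (mod 53)
10^56 = 10^32 · 10^16 · 10^8 ≡ 49 · 46 · 24 (mod 53).
Accumulate the product:
49 · 46 = 2254 ≡ 28
28 · 24 = 672 ≡ 36

36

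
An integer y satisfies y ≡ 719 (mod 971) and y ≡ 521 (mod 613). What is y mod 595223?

971⁻¹ mod 613: 971·125 ≡ 1 (mod 613), so 971⁻¹ ≡ 125.
y = 719 + 971·((521 − 719)·125 mod 613) = 719 + 971·383 = 372612.

372612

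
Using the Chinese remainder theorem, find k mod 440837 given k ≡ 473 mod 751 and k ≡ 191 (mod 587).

294865

751⁻¹ mod 587: 751×519 ≡ 1 (mod 587), so 751⁻¹ ≡ 519.
k = 473 + 751×((191 − 473)×519 mod 587) = 473 + 751×392 = 294865.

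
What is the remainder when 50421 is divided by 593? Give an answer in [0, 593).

16

50421 = 85·593 + 16, so 50421 ≡ 16 (mod 593).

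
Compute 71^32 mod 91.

71^1 ≡ 71 (mod 91)
71^2 ≡ 71^2 = 5041 ≡ 36 (mod 91)
71^4 ≡ 36^2 = 1296 ≡ 22 (mod 91)
71^8 ≡ 22^2 = 484 ≡ 29 (mod 91)
71^16 ≡ 29^2 = 841 ≡ 22 (mod 91)
71^32 ≡ 22^2 = 484 ≡ 29 (mod 91)
So 71^32 ≡ 29 (mod 91).

29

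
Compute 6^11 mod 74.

68

Using repeated squaring:
11 in binary is 1011, i.e. 11 = 8 + 2 + 1.
6^1 ≡ 6 (mod 74)
6^2 ≡ 6^2 = 36 (mod 74)
6^4 ≡ 36^2 = 1296 ≡ 38 (mod 74)
6^8 ≡ 38^2 = 1444 ≡ 38 (mod 74)
6^11 = 6^8 · 6^2 · 6^1 ≡ 38 · 36 · 6 (mod 74).
Accumulate the product:
38 · 36 = 1368 ≡ 36
36 · 6 = 216 ≡ 68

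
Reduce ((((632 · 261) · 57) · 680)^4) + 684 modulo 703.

632 · 261 = 164952 ≡ 450 (mod 703)
450 · 57 = 25650 ≡ 342 (mod 703)
342 · 680 = 232560 ≡ 570 (mod 703)
(570)^4 ≡ 342 (mod 703)
342 + 684 = 1026 ≡ 323 (mod 703)

323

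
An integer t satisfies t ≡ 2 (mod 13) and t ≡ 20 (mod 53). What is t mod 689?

444

13⁻¹ mod 53: 13·49 ≡ 1 (mod 53), so 13⁻¹ ≡ 49.
t = 2 + 13·((20 − 2)·49 mod 53) = 2 + 13·34 = 444.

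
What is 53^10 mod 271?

206

By square-and-multiply:
53^1 ≡ 53 (mod 271)
53^2 ≡ 53^2 = 2809 ≡ 99 (mod 271)
53^4 ≡ 99^2 = 9801 ≡ 45 (mod 271)
53^8 ≡ 45^2 = 2025 ≡ 128 (mod 271)
53^10 = 53^8 · 53^2 ≡ 128 · 99 (mod 271).
128 · 99 = 12672 ≡ 206 (mod 271).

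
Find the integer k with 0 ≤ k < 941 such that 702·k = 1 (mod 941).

Apply the Euclidean algorithm and back-substitute:
941 = 1·702 + 239
702 = 2·239 + 224
239 = 1·224 + 15
224 = 14·15 + 14
15 = 1·14 + 1
14 = 14·1 + 0
gcd(702, 941) = 1, so the inverse exists.
Back-substitute for 1:
1 = 1·15 − 1·14
  = −1·224 + 15·15
  = 15·239 − 16·224
  = −16·702 + 47·239
  = 47·941 − 63·702
So 702⁻¹ ≡ −63 ≡ 878 (mod 941).

878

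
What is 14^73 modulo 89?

73 in binary is 1001001, i.e. 73 = 64 + 8 + 1.
14^1 ≡ 14 (mod 89)
14^2 ≡ 14^2 = 196 ≡ 18 (mod 89)
14^4 ≡ 18^2 = 324 ≡ 57 (mod 89)
14^8 ≡ 57^2 = 3249 ≡ 45 (mod 89)
14^16 ≡ 45^2 = 2025 ≡ 67 (mod 89)
14^32 ≡ 67^2 = 4489 ≡ 39 (mod 89)
14^64 ≡ 39^2 = 1521 ≡ 8 (mod 89)
14^73 = 14^64 * 14^8 * 14^1 ≡ 8 * 45 * 14 (mod 89).
Accumulate the product:
8 * 45 = 360 ≡ 4
4 * 14 = 56

56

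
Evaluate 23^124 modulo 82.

57

124 in binary is 1111100, i.e. 124 = 64 + 32 + 16 + 8 + 4.
23^1 ≡ 23 (mod 82)
23^2 ≡ 23^2 = 529 ≡ 37 (mod 82)
23^4 ≡ 37^2 = 1369 ≡ 57 (mod 82)
23^8 ≡ 57^2 = 3249 ≡ 51 (mod 82)
23^16 ≡ 51^2 = 2601 ≡ 59 (mod 82)
23^32 ≡ 59^2 = 3481 ≡ 37 (mod 82)
23^64 ≡ 37^2 = 1369 ≡ 57 (mod 82)
23^124 = 23^64 * 23^32 * 23^16 * 23^8 * 23^4 ≡ 57 * 37 * 59 * 51 * 57 (mod 82).
Accumulate the product:
57 * 37 = 2109 ≡ 59
59 * 59 = 3481 ≡ 37
37 * 51 = 1887 ≡ 1
1 * 57 = 57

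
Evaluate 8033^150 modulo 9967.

5705

Using repeated squaring:
150 in binary is 10010110, i.e. 150 = 128 + 16 + 4 + 2.
8033^1 ≡ 8033 (mod 9967)
8033^2 ≡ 8033^2 = 64529089 ≡ 2731 (mod 9967)
8033^4 ≡ 2731^2 = 7458361 ≡ 3045 (mod 9967)
8033^8 ≡ 3045^2 = 9272025 ≡ 2715 (mod 9967)
8033^16 ≡ 2715^2 = 7371225 ≡ 5612 (mod 9967)
8033^32 ≡ 5612^2 = 31494544 ≡ 8791 (mod 9967)
8033^64 ≡ 8791^2 = 77281681 ≡ 7530 (mod 9967)
8033^128 ≡ 7530^2 = 56700900 ≡ 8604 (mod 9967)
8033^150 = 8033^128 · 8033^16 · 8033^4 · 8033^2 ≡ 8604 · 5612 · 3045 · 2731 (mod 9967).
Accumulate the product:
8604 · 5612 = 48285648 ≡ 5500
5500 · 3045 = 16747500 ≡ 2940
2940 · 2731 = 8029140 ≡ 5705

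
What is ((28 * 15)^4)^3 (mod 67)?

28 * 15 = 420 ≡ 18 (mod 67)
(18)^4 ≡ 54 (mod 67)
(54)^3 ≡ 14 (mod 67)

14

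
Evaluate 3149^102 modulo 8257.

3149^1 ≡ 3149 (mod 8257)
3149^2 ≡ 3149^2 = 9916201 ≡ 7801 (mod 8257)
3149^4 ≡ 7801^2 = 60855601 ≡ 1511 (mod 8257)
3149^8 ≡ 1511^2 = 2283121 ≡ 4189 (mod 8257)
3149^16 ≡ 4189^2 = 17547721 ≡ 1596 (mod 8257)
3149^32 ≡ 1596^2 = 2547216 ≡ 4060 (mod 8257)
3149^64 ≡ 4060^2 = 16483600 ≡ 2628 (mod 8257)
3149^102 = 3149^64 · 3149^32 · 3149^4 · 3149^2 ≡ 2628 · 4060 · 1511 · 7801 (mod 8257).
Accumulate the product:
2628 · 4060 = 10669680 ≡ 1636
1636 · 1511 = 2471996 ≡ 3153
3153 · 7801 = 24596553 ≡ 7207

7207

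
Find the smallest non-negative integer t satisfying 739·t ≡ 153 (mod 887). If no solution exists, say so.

856

gcd(739, 887) = 1, so a unique solution mod 887 exists.
739⁻¹ ≡ 881 (mod 887).
t ≡ 881·153 ≡ 856 (mod 887).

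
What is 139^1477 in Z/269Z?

By square-and-multiply:
139^1 ≡ 139 (mod 269)
139^2 ≡ 139^2 = 19321 ≡ 222 (mod 269)
139^4 ≡ 222^2 = 49284 ≡ 57 (mod 269)
139^8 ≡ 57^2 = 3249 ≡ 21 (mod 269)
139^16 ≡ 21^2 = 441 ≡ 172 (mod 269)
139^32 ≡ 172^2 = 29584 ≡ 263 (mod 269)
139^64 ≡ 263^2 = 69169 ≡ 36 (mod 269)
139^128 ≡ 36^2 = 1296 ≡ 220 (mod 269)
139^256 ≡ 220^2 = 48400 ≡ 249 (mod 269)
139^512 ≡ 249^2 = 62001 ≡ 131 (mod 269)
139^1024 ≡ 131^2 = 17161 ≡ 214 (mod 269)
139^1477 = 139^1024 · 139^256 · 139^128 · 139^64 · 139^4 · 139^1 ≡ 214 · 249 · 220 · 36 · 57 · 139 (mod 269).
Accumulate the product:
214 · 249 = 53286 ≡ 24
24 · 220 = 5280 ≡ 169
169 · 36 = 6084 ≡ 166
166 · 57 = 9462 ≡ 47
47 · 139 = 6533 ≡ 77

77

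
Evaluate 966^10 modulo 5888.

0

10 in binary is 1010, i.e. 10 = 8 + 2.
966^1 ≡ 966 (mod 5888)
966^2 ≡ 966^2 = 933156 ≡ 2852 (mod 5888)
966^4 ≡ 2852^2 = 8133904 ≡ 2576 (mod 5888)
966^8 ≡ 2576^2 = 6635776 ≡ 0 (mod 5888)
966^10 = 966^8 · 966^2 ≡ 0 · 2852 (mod 5888).
0 · 2852 = 0 ≡ 0 (mod 5888).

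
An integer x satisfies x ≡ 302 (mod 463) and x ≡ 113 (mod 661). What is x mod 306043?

463⁻¹ mod 661: 463·444 ≡ 1 (mod 661), so 463⁻¹ ≡ 444.
x = 302 + 463·((113 − 302)·444 mod 661) = 302 + 463·31 = 14655.

14655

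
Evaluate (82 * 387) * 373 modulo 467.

82 * 387 = 31734 ≡ 445 (mod 467)
445 * 373 = 165985 ≡ 200 (mod 467)

200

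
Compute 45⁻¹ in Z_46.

45

46 = 1×45 + 1
45 = 45×1 + 0
gcd(45, 46) = 1, so the inverse exists.
Back-substitute for 1:
1 = 1×46 − 1×45
So 45⁻¹ ≡ −1 ≡ 45 (mod 46).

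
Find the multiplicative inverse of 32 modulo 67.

Run the extended Euclidean algorithm:
67 = 2*32 + 3
32 = 10*3 + 2
3 = 1*2 + 1
2 = 2*1 + 0
gcd(32, 67) = 1, so the inverse exists.
Back-substitute for 1:
1 = 1*3 − 1*2
  = −1*32 + 11*3
  = 11*67 − 23*32
So 32⁻¹ ≡ −23 ≡ 44 (mod 67).

44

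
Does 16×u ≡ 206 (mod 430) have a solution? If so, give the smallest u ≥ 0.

201

gcd(16, 430) = 2, and 2 | 206, so solutions exist.
Divide through by 2: 8×u ≡ 103 (mod 215).
8⁻¹ ≡ 27 (mod 215).
u ≡ 27×103 ≡ 201 (mod 215).
The smallest non-negative solution is u = 201.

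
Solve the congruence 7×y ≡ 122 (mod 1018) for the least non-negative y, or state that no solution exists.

gcd(7, 1018) = 1, so a unique solution mod 1018 exists.
7⁻¹ ≡ 291 (mod 1018).
y ≡ 291×122 ≡ 890 (mod 1018).

890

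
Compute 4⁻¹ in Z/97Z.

73

By the extended Euclidean algorithm:
97 = 24×4 + 1
4 = 4×1 + 0
gcd(4, 97) = 1, so the inverse exists.
Back-substitute for 1:
1 = 1×97 − 24×4
So 4⁻¹ ≡ −24 ≡ 73 (mod 97).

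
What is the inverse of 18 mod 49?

49 = 2·18 + 13
18 = 1·13 + 5
13 = 2·5 + 3
5 = 1·3 + 2
3 = 1·2 + 1
2 = 2·1 + 0
gcd(18, 49) = 1, so the inverse exists.
Bézout: 1 = 7·49 − 19·18.
So 18⁻¹ ≡ −19 ≡ 30 (mod 49).

30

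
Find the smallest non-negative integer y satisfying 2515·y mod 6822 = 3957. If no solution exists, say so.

gcd(2515, 6822) = 1, so a unique solution mod 6822 exists.
2515⁻¹ ≡ 1321 (mod 6822).
y ≡ 1321·3957 ≡ 1545 (mod 6822).

1545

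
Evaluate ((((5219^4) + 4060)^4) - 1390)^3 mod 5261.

(5219)^4 ≡ 2445 (mod 5261)
2445 + 4060 = 6505 ≡ 1244 (mod 5261)
(1244)^4 ≡ 1362 (mod 5261)
1362 - 1390 = -28 ≡ 5233 (mod 5261)
(5233)^3 ≡ 4353 (mod 5261)

4353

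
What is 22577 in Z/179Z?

23

22577 = 126*179 + 23, so 22577 ≡ 23 (mod 179).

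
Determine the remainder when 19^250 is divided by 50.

1

Using repeated squaring:
250 in binary is 11111010, i.e. 250 = 128 + 64 + 32 + 16 + 8 + 2.
19^1 ≡ 19 (mod 50)
19^2 ≡ 19^2 = 361 ≡ 11 (mod 50)
19^4 ≡ 11^2 = 121 ≡ 21 (mod 50)
19^8 ≡ 21^2 = 441 ≡ 41 (mod 50)
19^16 ≡ 41^2 = 1681 ≡ 31 (mod 50)
19^32 ≡ 31^2 = 961 ≡ 11 (mod 50)
19^64 ≡ 11^2 = 121 ≡ 21 (mod 50)
19^128 ≡ 21^2 = 441 ≡ 41 (mod 50)
19^250 = 19^128 · 19^64 · 19^32 · 19^16 · 19^8 · 19^2 ≡ 41 · 21 · 11 · 31 · 41 · 11 (mod 50).
Accumulate the product:
41 · 21 = 861 ≡ 11
11 · 11 = 121 ≡ 21
21 · 31 = 651 ≡ 1
1 · 41 = 41
41 · 11 = 451 ≡ 1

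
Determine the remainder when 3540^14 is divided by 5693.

3383

14 in binary is 1110, i.e. 14 = 8 + 4 + 2.
3540^1 ≡ 3540 (mod 5693)
3540^2 ≡ 3540^2 = 12531600 ≡ 1307 (mod 5693)
3540^4 ≡ 1307^2 = 1708249 ≡ 349 (mod 5693)
3540^8 ≡ 349^2 = 121801 ≡ 2248 (mod 5693)
3540^14 = 3540^8 · 3540^4 · 3540^2 ≡ 2248 · 349 · 1307 (mod 5693).
Accumulate the product:
2248 · 349 = 784552 ≡ 4611
4611 · 1307 = 6026577 ≡ 3383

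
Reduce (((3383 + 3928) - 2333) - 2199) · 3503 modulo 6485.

3383 + 3928 = 7311 ≡ 826 (mod 6485)
826 - 2333 = -1507 ≡ 4978 (mod 6485)
4978 - 2199 = 2779
2779 · 3503 = 9734837 ≡ 852 (mod 6485)

852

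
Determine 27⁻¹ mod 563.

563 = 20*27 + 23
27 = 1*23 + 4
23 = 5*4 + 3
4 = 1*3 + 1
3 = 3*1 + 0
gcd(27, 563) = 1, so the inverse exists.
Bézout: 1 = −7*563 + 146*27.
So 27⁻¹ ≡ 146 (mod 563).

146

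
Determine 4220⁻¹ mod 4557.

4557 = 1×4220 + 337
4220 = 12×337 + 176
337 = 1×176 + 161
176 = 1×161 + 15
161 = 10×15 + 11
15 = 1×11 + 4
11 = 2×4 + 3
4 = 1×3 + 1
3 = 3×1 + 0
gcd(4220, 4557) = 1, so the inverse exists.
Back-substitute for 1:
1 = 1×4 − 1×3
  = −1×11 + 3×4
  = 3×15 − 4×11
  = −4×161 + 43×15
  = 43×176 − 47×161
  = −47×337 + 90×176
  = 90×4220 − 1127×337
  = −1127×4557 + 1217×4220
So 4220⁻¹ ≡ 1217 (mod 4557).

1217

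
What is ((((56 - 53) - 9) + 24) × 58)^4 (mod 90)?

36

56 - 53 = 3
3 - 9 = -6 ≡ 84 (mod 90)
84 + 24 = 108 ≡ 18 (mod 90)
18 × 58 = 1044 ≡ 54 (mod 90)
(54)^4 ≡ 36 (mod 90)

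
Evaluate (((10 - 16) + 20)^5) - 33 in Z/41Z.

10 - 16 = -6 ≡ 35 (mod 41)
35 + 20 = 55 ≡ 14 (mod 41)
(14)^5 ≡ 27 (mod 41)
27 - 33 = -6 ≡ 35 (mod 41)

35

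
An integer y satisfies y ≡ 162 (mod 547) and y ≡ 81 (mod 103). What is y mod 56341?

11102

547⁻¹ mod 103: 547*29 ≡ 1 (mod 103), so 547⁻¹ ≡ 29.
y = 162 + 547*((81 − 162)*29 mod 103) = 162 + 547*20 = 11102.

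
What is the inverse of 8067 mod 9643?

361

By the extended Euclidean algorithm:
9643 = 1*8067 + 1576
8067 = 5*1576 + 187
1576 = 8*187 + 80
187 = 2*80 + 27
80 = 2*27 + 26
27 = 1*26 + 1
26 = 26*1 + 0
gcd(8067, 9643) = 1, so the inverse exists.
Back-substitute for 1:
1 = 1*27 − 1*26
  = −1*80 + 3*27
  = 3*187 − 7*80
  = −7*1576 + 59*187
  = 59*8067 − 302*1576
  = −302*9643 + 361*8067
So 8067⁻¹ ≡ 361 (mod 9643).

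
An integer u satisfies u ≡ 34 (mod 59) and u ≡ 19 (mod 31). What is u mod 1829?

329

59⁻¹ mod 31: 59·10 ≡ 1 (mod 31), so 59⁻¹ ≡ 10.
u = 34 + 59·((19 − 34)·10 mod 31) = 34 + 59·5 = 329.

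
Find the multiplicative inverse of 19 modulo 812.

171

812 = 42×19 + 14
19 = 1×14 + 5
14 = 2×5 + 4
5 = 1×4 + 1
4 = 4×1 + 0
gcd(19, 812) = 1, so the inverse exists.
Back-substitute for 1:
1 = 1×5 − 1×4
  = −1×14 + 3×5
  = 3×19 − 4×14
  = −4×812 + 171×19
So 19⁻¹ ≡ 171 (mod 812).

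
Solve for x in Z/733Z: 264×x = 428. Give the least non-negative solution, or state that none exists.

146

gcd(264, 733) = 1, so a unique solution mod 733 exists.
264⁻¹ ≡ 497 (mod 733).
x ≡ 497×428 ≡ 146 (mod 733).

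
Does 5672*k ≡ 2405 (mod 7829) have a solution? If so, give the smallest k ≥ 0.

gcd(5672, 7829) = 1, so a unique solution mod 7829 exists.
5672⁻¹ ≡ 2577 (mod 7829).
k ≡ 2577*2405 ≡ 4946 (mod 7829).

4946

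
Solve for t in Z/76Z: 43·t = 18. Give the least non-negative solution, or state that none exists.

gcd(43, 76) = 1, so a unique solution mod 76 exists.
43⁻¹ ≡ 23 (mod 76).
t ≡ 23·18 ≡ 34 (mod 76).

34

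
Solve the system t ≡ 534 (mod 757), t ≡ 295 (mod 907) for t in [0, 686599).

757⁻¹ mod 907: 757×260 ≡ 1 (mod 907), so 757⁻¹ ≡ 260.
t = 534 + 757×((295 − 534)×260 mod 907) = 534 + 757×443 = 335885.
Check: 335885 mod 757 = 534, 335885 mod 907 = 295. ✓

335885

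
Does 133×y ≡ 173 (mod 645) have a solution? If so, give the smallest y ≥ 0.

gcd(133, 645) = 1, so a unique solution mod 645 exists.
133⁻¹ ≡ 97 (mod 645).
y ≡ 97×173 ≡ 11 (mod 645).

11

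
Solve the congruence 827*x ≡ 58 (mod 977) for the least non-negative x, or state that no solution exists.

677

gcd(827, 977) = 1, so a unique solution mod 977 exists.
827⁻¹ ≡ 736 (mod 977).
x ≡ 736*58 ≡ 677 (mod 977).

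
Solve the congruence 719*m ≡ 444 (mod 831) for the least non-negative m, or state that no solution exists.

gcd(719, 831) = 1, so a unique solution mod 831 exists.
719⁻¹ ≡ 230 (mod 831).
m ≡ 230*444 ≡ 738 (mod 831).

738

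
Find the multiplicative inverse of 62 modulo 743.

Apply the Euclidean algorithm and back-substitute:
743 = 11*62 + 61
62 = 1*61 + 1
61 = 61*1 + 0
gcd(62, 743) = 1, so the inverse exists.
Back-substitute for 1:
1 = 1*62 − 1*61
  = −1*743 + 12*62
So 62⁻¹ ≡ 12 (mod 743).

12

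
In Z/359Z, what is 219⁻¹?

100

359 = 1*219 + 140
219 = 1*140 + 79
140 = 1*79 + 61
79 = 1*61 + 18
61 = 3*18 + 7
18 = 2*7 + 4
7 = 1*4 + 3
4 = 1*3 + 1
3 = 3*1 + 0
gcd(219, 359) = 1, so the inverse exists.
Back-substitute for 1:
1 = 1*4 − 1*3
  = −1*7 + 2*4
  = 2*18 − 5*7
  = −5*61 + 17*18
  = 17*79 − 22*61
  = −22*140 + 39*79
  = 39*219 − 61*140
  = −61*359 + 100*219
So 219⁻¹ ≡ 100 (mod 359).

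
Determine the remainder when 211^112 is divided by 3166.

Using repeated squaring:
112 in binary is 1110000, i.e. 112 = 64 + 32 + 16.
211^1 ≡ 211 (mod 3166)
211^2 ≡ 211^2 = 44521 ≡ 197 (mod 3166)
211^4 ≡ 197^2 = 38809 ≡ 817 (mod 3166)
211^8 ≡ 817^2 = 667489 ≡ 2629 (mod 3166)
211^16 ≡ 2629^2 = 6911641 ≡ 263 (mod 3166)
211^32 ≡ 263^2 = 69169 ≡ 2683 (mod 3166)
211^64 ≡ 2683^2 = 7198489 ≡ 2171 (mod 3166)
211^112 = 211^64 * 211^32 * 211^16 ≡ 2171 * 2683 * 263 (mod 3166).
Accumulate the product:
2171 * 2683 = 5824793 ≡ 2519
2519 * 263 = 662497 ≡ 803

803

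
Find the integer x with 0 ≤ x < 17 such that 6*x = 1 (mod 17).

By the extended Euclidean algorithm:
17 = 2*6 + 5
6 = 1*5 + 1
5 = 5*1 + 0
gcd(6, 17) = 1, so the inverse exists.
Bézout: 1 = −1*17 + 3*6.
So 6⁻¹ ≡ 3 (mod 17).

3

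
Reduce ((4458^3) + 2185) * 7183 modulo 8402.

(4458)^3 ≡ 6754 (mod 8402)
6754 + 2185 = 8939 ≡ 537 (mod 8402)
537 * 7183 = 3857271 ≡ 753 (mod 8402)

753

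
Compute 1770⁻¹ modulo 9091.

9091 = 5·1770 + 241
1770 = 7·241 + 83
241 = 2·83 + 75
83 = 1·75 + 8
75 = 9·8 + 3
8 = 2·3 + 2
3 = 1·2 + 1
2 = 2·1 + 0
gcd(1770, 9091) = 1, so the inverse exists.
Back-substitute for 1:
1 = 1·3 − 1·2
  = −1·8 + 3·3
  = 3·75 − 28·8
  = −28·83 + 31·75
  = 31·241 − 90·83
  = −90·1770 + 661·241
  = 661·9091 − 3395·1770
So 1770⁻¹ ≡ −3395 ≡ 5696 (mod 9091).

5696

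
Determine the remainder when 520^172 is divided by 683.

300

Using repeated squaring:
172 in binary is 10101100, i.e. 172 = 128 + 32 + 8 + 4.
520^1 ≡ 520 (mod 683)
520^2 ≡ 520^2 = 270400 ≡ 615 (mod 683)
520^4 ≡ 615^2 = 378225 ≡ 526 (mod 683)
520^8 ≡ 526^2 = 276676 ≡ 61 (mod 683)
520^16 ≡ 61^2 = 3721 ≡ 306 (mod 683)
520^32 ≡ 306^2 = 93636 ≡ 65 (mod 683)
520^64 ≡ 65^2 = 4225 ≡ 127 (mod 683)
520^128 ≡ 127^2 = 16129 ≡ 420 (mod 683)
520^172 = 520^128 × 520^32 × 520^8 × 520^4 ≡ 420 × 65 × 61 × 526 (mod 683).
Accumulate the product:
420 × 65 = 27300 ≡ 663
663 × 61 = 40443 ≡ 146
146 × 526 = 76796 ≡ 300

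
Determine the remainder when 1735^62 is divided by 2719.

746

62 in binary is 111110, i.e. 62 = 32 + 16 + 8 + 4 + 2.
1735^1 ≡ 1735 (mod 2719)
1735^2 ≡ 1735^2 = 3010225 ≡ 292 (mod 2719)
1735^4 ≡ 292^2 = 85264 ≡ 975 (mod 2719)
1735^8 ≡ 975^2 = 950625 ≡ 1694 (mod 2719)
1735^16 ≡ 1694^2 = 2869636 ≡ 1091 (mod 2719)
1735^32 ≡ 1091^2 = 1190281 ≡ 2078 (mod 2719)
1735^62 = 1735^32 * 1735^16 * 1735^8 * 1735^4 * 1735^2 ≡ 2078 * 1091 * 1694 * 975 * 292 (mod 2719).
Accumulate the product:
2078 * 1091 = 2267098 ≡ 2171
2171 * 1694 = 3677674 ≡ 1586
1586 * 975 = 1546350 ≡ 1958
1958 * 292 = 571736 ≡ 746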